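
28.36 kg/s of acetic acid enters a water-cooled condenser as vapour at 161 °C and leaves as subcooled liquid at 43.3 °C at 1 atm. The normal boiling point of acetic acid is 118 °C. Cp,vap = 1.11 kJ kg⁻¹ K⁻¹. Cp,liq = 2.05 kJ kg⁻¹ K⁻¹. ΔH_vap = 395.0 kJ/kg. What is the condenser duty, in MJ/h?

Q_c = 60800 MJ/h

vapour 161→118 °C: -47.73 kJ/kg
condensation at 118 °C: -395 kJ/kg
liquid 118→43.3 °C: -153.13 kJ/kg
Δh = -47.73 + -395 + -153.13 = -595.87 kJ/kg
Q = ṁ·Δh = 28.36 kg/s × -595.87 kJ/kg = -16899 kJ/s
|Q| = 16899 kW = 60835 MJ/h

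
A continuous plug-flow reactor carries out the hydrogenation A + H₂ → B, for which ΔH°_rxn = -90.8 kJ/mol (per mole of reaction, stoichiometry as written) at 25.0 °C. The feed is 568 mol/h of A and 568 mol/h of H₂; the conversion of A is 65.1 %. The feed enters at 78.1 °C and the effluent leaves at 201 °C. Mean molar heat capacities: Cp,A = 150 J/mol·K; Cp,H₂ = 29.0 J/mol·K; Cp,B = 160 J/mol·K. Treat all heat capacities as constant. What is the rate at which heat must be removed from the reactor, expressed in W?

Q_out = 6200 W

Extent of reaction ξ = 0.651 × 568 = 369.77 mol/h
Reaction term: ξ·ΔH°_rxn = 369.77 × -90.8 = -33575 kJ/h
Sensible, feed 78.1→25 °C: -5398.8 kJ/h
Outlet flows (mol/h): A 198.23, H₂ 198.23, B 369.77
Sensible, products 25→201 °C: 16658 kJ/h
Q = ΔH = -22316 kJ/h = -6.1989 kW
Heat removed = 6198.9 W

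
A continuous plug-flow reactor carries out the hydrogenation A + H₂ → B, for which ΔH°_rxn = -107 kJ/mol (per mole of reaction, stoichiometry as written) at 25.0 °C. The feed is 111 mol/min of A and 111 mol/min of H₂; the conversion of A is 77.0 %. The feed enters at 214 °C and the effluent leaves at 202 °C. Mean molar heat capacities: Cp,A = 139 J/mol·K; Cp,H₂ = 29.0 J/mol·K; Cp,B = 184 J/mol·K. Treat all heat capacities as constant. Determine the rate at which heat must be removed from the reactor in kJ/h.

Extent of reaction ξ = 0.770 × 111 = 85.47 mol/min
Reaction term: ξ·ΔH°_rxn = 85.47 × -107 = -9145.3 kJ/min
Sensible, feed 214→25 °C: -3524.5 kJ/min
Outlet flows (mol/min): A 25.53, H₂ 25.53, B 85.47
Sensible, products 25→202 °C: 3542.7 kJ/min
Q = ΔH = -9127 kJ/min = -152.12 kW
Heat removed = 547620 kJ/h

Q_out = 548000 kJ/h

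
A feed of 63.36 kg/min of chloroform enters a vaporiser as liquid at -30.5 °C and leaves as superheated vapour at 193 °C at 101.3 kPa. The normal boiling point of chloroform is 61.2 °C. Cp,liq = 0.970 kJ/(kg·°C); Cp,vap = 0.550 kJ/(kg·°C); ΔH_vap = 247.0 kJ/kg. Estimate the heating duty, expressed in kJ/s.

Q = 431 kJ/s

liquid -30.5→61.2 °C: 88.949 kJ/kg
vaporisation at 61.2 °C: 247 kJ/kg
vapour 61.2→193 °C: 72.49 kJ/kg
Δh = 88.949 + 247 + 72.49 = 408.44 kJ/kg
Q = ṁ·Δh = 63.36 kg/min × 408.44 kJ/kg = 25879 kJ/min
|Q| = 431.31 kW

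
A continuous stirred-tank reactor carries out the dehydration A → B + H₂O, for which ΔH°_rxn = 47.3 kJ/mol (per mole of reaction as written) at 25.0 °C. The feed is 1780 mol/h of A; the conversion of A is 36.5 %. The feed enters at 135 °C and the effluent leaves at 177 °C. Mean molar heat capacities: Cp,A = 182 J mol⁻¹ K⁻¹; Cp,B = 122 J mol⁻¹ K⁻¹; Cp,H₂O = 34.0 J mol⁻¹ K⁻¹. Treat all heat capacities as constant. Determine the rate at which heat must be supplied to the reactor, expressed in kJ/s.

Extent of reaction ξ = 0.365 × 1780 = 649.7 mol/h
Reaction term: ξ·ΔH°_rxn = 649.7 × 47.3 = 30731 kJ/h
Sensible, feed 135→25 °C: -35636 kJ/h
Outlet flows (mol/h): A 1130.3, B 649.7, H₂O 649.7
Sensible, products 25→177 °C: 46674 kJ/h
Q = ΔH = 41770 kJ/h = 11.603 kW
Heat supplied = 11.603 kJ/s

Q_in = 11.6 kJ/s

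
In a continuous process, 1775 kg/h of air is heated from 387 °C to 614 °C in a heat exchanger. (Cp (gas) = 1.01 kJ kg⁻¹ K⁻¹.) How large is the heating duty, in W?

Q = 113000 W

Q = ṁ·Cp·ΔT = 1775 × 1.01 × (614 − 387) = 406950 kJ/h
Converting: 406950 / 3600 s = 113.04 kW
Heating duty = 113040 W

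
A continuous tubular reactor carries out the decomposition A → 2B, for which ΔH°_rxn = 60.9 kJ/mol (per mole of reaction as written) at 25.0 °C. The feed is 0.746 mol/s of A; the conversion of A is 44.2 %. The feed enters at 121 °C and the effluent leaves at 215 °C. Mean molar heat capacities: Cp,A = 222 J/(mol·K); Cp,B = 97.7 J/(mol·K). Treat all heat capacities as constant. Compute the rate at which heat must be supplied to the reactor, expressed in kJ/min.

Extent of reaction ξ = 0.442 × 0.746 = 0.32973 mol/s
Reaction term: ξ·ΔH°_rxn = 0.32973 × 60.9 = 20.081 kJ/s
Sensible, feed 121→25 °C: -15.899 kJ/s
Outlet flows (mol/s): A 0.41627, B 0.65946
Sensible, products 25→215 °C: 29.8 kJ/s
Q = ΔH = 33.982 kJ/s = 33.982 kW
Heat supplied = 2038.9 kJ/min

Q_in = 2040 kJ/min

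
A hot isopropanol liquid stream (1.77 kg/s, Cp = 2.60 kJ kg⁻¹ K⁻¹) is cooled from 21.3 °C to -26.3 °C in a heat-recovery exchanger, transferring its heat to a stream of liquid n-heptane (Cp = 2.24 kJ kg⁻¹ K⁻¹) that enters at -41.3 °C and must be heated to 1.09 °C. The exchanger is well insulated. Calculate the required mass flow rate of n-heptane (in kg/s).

Heat released by hot stream: Q = 1.77 × 2.60 × (21.3 − -26.3) = 219.06 kJ/s
Energy balance on cold side (adiabatic exchanger): Q = ṁ_c·Cp_c·(T_c,out − T_c,in)
ṁ_c = 219.06 / [2.24 × (1.09 − -41.3)] = 2.307 kg/s

ṁ_c = 2.31 kg/s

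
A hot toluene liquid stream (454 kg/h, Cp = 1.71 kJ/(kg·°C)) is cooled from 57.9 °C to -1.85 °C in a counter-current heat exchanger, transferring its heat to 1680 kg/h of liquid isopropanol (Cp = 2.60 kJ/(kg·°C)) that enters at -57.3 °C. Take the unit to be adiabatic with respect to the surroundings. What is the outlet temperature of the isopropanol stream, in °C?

T_c,out = -46.7 °C

Heat released by hot stream: Q = 454 × 1.71 × (57.9 − -1.85) = 46386 kJ/h
Energy balance on cold side (adiabatic exchanger): Q = ṁ_c·Cp_c·(T_c,out − T_c,in)
T_c,out = -57.3 + 46386/(1680 × 2.60) = -46.68 °C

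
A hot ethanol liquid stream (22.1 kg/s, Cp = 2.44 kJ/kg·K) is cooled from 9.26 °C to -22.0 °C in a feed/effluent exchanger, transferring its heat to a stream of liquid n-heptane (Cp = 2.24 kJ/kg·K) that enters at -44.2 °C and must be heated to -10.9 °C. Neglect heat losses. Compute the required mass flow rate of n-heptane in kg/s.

Heat released by hot stream: Q = 22.1 × 2.44 × (9.26 − -22.0) = 1685.7 kJ/s
Energy balance on cold side (adiabatic exchanger): Q = ṁ_c·Cp_c·(T_c,out − T_c,in)
ṁ_c = 1685.7 / [2.24 × (-10.9 − -44.2)] = 22.598 kg/s

ṁ_c = 22.6 kg/s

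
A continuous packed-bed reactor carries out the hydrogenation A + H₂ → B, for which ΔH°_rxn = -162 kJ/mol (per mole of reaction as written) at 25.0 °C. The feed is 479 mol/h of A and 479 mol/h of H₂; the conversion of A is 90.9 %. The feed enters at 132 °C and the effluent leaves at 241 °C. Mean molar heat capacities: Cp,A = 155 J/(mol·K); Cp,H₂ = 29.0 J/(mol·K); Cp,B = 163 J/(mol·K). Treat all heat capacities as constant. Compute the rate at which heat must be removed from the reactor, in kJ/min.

Q_out = 1050 kJ/min

Extent of reaction ξ = 0.909 × 479 = 435.41 mol/h
Reaction term: ξ·ΔH°_rxn = 435.41 × -162 = -70537 kJ/h
Sensible, feed 132→25 °C: -9430.6 kJ/h
Outlet flows (mol/h): A 43.589, H₂ 43.589, B 435.41
Sensible, products 25→241 °C: 17062 kJ/h
Q = ΔH = -62905 kJ/h = -17.474 kW
Heat removed = 1048.4 kJ/min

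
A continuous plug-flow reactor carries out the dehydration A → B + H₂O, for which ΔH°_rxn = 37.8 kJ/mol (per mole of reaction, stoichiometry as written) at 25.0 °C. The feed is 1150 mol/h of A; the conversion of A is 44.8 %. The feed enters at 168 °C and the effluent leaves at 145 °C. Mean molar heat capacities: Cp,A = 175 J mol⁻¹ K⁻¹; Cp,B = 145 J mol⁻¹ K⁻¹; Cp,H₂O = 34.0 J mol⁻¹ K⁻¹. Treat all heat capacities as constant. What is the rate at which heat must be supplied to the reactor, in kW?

Q_in = 4.19 kW

Extent of reaction ξ = 0.448 × 1150 = 515.2 mol/h
Reaction term: ξ·ΔH°_rxn = 515.2 × 37.8 = 19475 kJ/h
Sensible, feed 168→25 °C: -28779 kJ/h
Outlet flows (mol/h): A 634.8, B 515.2, H₂O 515.2
Sensible, products 25→145 °C: 24397 kJ/h
Q = ΔH = 15093 kJ/h = 4.1925 kW
Heat supplied = 4.1925 kW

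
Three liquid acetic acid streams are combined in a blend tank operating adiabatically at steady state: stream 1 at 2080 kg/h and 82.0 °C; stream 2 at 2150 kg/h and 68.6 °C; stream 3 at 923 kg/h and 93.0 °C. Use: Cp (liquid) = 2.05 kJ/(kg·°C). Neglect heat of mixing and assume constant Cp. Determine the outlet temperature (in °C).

T_out = 78.4 °C

No heat crosses the boundary, so H_out = H_in.
Σ ṁᵢCp,ᵢTᵢ = 2080×2.05×82.0 + 2150×2.05×68.6 + 923×2.05×93.0 = 827970
Σ ṁᵢCp,ᵢ = 2080×2.05 + 2150×2.05 + 923×2.05 = 10564
T_out = 827970 / 10564 = 78.379 °C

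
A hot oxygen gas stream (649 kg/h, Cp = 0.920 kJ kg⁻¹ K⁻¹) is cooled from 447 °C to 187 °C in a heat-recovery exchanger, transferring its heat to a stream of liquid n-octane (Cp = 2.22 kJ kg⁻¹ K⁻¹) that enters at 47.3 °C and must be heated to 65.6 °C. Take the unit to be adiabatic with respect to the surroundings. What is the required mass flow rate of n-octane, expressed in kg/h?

ṁ_c = 3820 kg/h

Heat released by hot stream: Q = 649 × 0.920 × (447 − 187) = 155240 kJ/h
Energy balance on cold side (adiabatic exchanger): Q = ṁ_c·Cp_c·(T_c,out − T_c,in)
ṁ_c = 155240 / [2.22 × (65.6 − 47.3)] = 3821.2 kg/h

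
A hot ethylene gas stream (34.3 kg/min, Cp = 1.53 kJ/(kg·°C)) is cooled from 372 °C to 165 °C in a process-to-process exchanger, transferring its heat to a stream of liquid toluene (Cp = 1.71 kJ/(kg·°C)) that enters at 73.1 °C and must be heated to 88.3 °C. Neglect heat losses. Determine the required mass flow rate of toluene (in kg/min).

ṁ_c = 418 kg/min

Heat released by hot stream: Q = 34.3 × 1.53 × (372 − 165) = 10863 kJ/min
Energy balance on cold side (adiabatic exchanger): Q = ṁ_c·Cp_c·(T_c,out − T_c,in)
ṁ_c = 10863 / [1.71 × (88.3 − 73.1)] = 417.94 kg/min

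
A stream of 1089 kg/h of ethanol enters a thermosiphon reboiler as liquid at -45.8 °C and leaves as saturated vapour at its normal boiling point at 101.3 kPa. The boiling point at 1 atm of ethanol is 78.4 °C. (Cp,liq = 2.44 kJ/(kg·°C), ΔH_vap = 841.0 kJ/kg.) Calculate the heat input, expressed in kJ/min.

Q = 20800 kJ/min

liquid -45.8→78.4 °C: 303.05 kJ/kg
vaporisation at 78.4 °C: 841 kJ/kg
Δh = 303.05 + 841 = 1144 kJ/kg
Q = ṁ·Δh = 1089 kg/h × 1144 kJ/kg = 1.2459e+06 kJ/h
|Q| = 346.07 kW = 20764 kJ/min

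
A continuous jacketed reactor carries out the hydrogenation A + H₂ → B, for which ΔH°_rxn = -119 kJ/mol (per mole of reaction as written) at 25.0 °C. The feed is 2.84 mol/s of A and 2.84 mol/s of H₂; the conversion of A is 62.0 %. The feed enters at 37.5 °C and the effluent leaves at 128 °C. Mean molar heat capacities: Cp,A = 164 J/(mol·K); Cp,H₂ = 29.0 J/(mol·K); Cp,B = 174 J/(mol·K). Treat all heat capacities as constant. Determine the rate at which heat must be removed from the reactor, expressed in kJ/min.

Q_out = 9800 kJ/min

Extent of reaction ξ = 0.620 × 2.84 = 1.7608 mol/s
Reaction term: ξ·ΔH°_rxn = 1.7608 × -119 = -209.54 kJ/s
Sensible, feed 37.5→25 °C: -6.8515 kJ/s
Outlet flows (mol/s): A 1.0792, H₂ 1.0792, B 1.7608
Sensible, products 25→128 °C: 53.01 kJ/s
Q = ΔH = -163.38 kJ/s = -163.38 kW
Heat removed = 9802.6 kJ/min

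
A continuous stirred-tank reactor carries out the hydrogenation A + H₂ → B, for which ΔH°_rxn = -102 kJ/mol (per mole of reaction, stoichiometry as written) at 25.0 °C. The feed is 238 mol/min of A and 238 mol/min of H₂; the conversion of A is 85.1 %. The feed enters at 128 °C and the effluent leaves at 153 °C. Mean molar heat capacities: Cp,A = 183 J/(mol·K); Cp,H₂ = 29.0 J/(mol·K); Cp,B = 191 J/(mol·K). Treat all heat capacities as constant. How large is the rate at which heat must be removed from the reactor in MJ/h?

Extent of reaction ξ = 0.851 × 238 = 202.54 mol/min
Reaction term: ξ·ΔH°_rxn = 202.54 × -102 = -20659 kJ/min
Sensible, feed 128→25 °C: -5197 kJ/min
Outlet flows (mol/min): A 35.462, H₂ 35.462, B 202.54
Sensible, products 25→153 °C: 5913.9 kJ/min
Q = ΔH = -19942 kJ/min = -332.36 kW
Heat removed = 1196.5 MJ/h

Q_out = 1200 MJ/h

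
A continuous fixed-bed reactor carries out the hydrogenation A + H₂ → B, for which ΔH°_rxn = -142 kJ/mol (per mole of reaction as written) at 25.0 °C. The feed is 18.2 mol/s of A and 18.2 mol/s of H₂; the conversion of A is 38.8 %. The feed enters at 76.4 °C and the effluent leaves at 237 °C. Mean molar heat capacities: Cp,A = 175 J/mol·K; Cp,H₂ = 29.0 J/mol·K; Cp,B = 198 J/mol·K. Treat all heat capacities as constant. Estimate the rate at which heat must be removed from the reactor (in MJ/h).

Extent of reaction ξ = 0.388 × 18.2 = 7.0616 mol/s
Reaction term: ξ·ΔH°_rxn = 7.0616 × -142 = -1002.7 kJ/s
Sensible, feed 76.4→25 °C: -190.84 kJ/s
Outlet flows (mol/s): A 11.138, H₂ 11.138, B 7.0616
Sensible, products 25→237 °C: 778.13 kJ/s
Q = ΔH = -415.45 kJ/s = -415.45 kW
Heat removed = 1495.6 MJ/h

Q_out = 1500 MJ/h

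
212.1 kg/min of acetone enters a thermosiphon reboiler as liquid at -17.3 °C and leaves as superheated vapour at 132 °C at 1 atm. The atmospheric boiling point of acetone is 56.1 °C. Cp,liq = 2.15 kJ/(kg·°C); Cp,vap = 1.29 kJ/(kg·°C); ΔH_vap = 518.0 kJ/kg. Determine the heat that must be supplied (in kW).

Q = 2740 kW

liquid -17.3→56.1 °C: 157.81 kJ/kg
vaporisation at 56.1 °C: 518 kJ/kg
vapour 56.1→132 °C: 97.911 kJ/kg
Δh = 157.81 + 518 + 97.911 = 773.72 kJ/kg
Q = ṁ·Δh = 212.1 kg/min × 773.72 kJ/kg = 164110 kJ/min
|Q| = 2735.1 kW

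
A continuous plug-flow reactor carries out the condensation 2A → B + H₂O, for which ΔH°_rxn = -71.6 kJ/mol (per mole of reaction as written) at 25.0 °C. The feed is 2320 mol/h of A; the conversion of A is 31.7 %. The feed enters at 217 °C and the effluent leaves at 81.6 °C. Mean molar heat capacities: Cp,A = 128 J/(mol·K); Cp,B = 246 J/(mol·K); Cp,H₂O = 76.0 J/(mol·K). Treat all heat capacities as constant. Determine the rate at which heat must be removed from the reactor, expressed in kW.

Q_out = 18.1 kW

Extent of reaction ξ = 0.317 × 2320 / 2 = 367.72 mol/h
Reaction term: ξ·ΔH°_rxn = 367.72 × -71.6 = -26329 kJ/h
Sensible, feed 217→25 °C: -57016 kJ/h
Outlet flows (mol/h): A 1584.6, B 367.72, H₂O 367.72
Sensible, products 25→81.6 °C: 18182 kJ/h
Q = ΔH = -65163 kJ/h = -18.101 kW
Heat removed = 18.101 kW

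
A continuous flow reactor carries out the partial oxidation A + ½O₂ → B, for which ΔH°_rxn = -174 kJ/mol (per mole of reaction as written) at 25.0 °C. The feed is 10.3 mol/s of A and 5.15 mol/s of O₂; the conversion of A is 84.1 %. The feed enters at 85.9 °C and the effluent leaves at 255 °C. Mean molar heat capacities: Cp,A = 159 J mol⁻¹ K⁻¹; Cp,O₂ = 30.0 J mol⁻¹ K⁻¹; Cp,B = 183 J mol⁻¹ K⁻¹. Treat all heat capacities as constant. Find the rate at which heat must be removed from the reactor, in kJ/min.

Extent of reaction ξ = 0.841 × 10.3 = 8.6623 mol/s
Reaction term: ξ·ΔH°_rxn = 8.6623 × -174 = -1507.2 kJ/s
Sensible, feed 85.9→25 °C: -109.14 kJ/s
Outlet flows (mol/s): A 1.6377, O₂ 0.81885, B 8.6623
Sensible, products 25→255 °C: 430.14 kJ/s
Q = ΔH = -1186.2 kJ/s = -1186.2 kW
Heat removed = 71175 kJ/min

Q_out = 71200 kJ/min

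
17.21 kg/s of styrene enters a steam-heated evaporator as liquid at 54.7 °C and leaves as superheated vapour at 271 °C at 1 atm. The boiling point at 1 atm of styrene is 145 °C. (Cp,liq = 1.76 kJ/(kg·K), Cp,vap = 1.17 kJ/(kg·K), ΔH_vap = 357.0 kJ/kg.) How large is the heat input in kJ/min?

Q = 685000 kJ/min

liquid 54.7→145 °C: 158.93 kJ/kg
vaporisation at 145 °C: 357 kJ/kg
vapour 145→271 °C: 147.42 kJ/kg
Δh = 158.93 + 357 + 147.42 = 663.35 kJ/kg
Q = ṁ·Δh = 17.21 kg/s × 663.35 kJ/kg = 11416 kJ/s
|Q| = 11416 kW = 684970 kJ/min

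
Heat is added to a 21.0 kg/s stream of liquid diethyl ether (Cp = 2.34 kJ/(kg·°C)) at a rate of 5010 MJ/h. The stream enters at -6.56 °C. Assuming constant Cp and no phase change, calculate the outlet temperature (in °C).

Q = 5010 MJ/h = 1391.7 kJ/s
ΔT = Q/(ṁ·Cp) = 1391.7/(21.0×2.34) = 28.32 K
T_out = -6.56 + 28.32 = 21.76 °C

T_out = 21.8 °C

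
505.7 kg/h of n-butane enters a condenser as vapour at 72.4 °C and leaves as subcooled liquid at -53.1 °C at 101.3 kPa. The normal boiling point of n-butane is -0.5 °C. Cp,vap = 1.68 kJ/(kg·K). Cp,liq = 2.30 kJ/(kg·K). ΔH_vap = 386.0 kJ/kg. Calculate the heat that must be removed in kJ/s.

Q_c = 88.4 kJ/s

vapour 72.4→-0.5 °C: -122.47 kJ/kg
condensation at -0.5 °C: -386 kJ/kg
liquid -0.5→-53.1 °C: -120.98 kJ/kg
Δh = -122.47 + -386 + -120.98 = -629.45 kJ/kg
Q = ṁ·Δh = 505.7 kg/h × -629.45 kJ/kg = -318310 kJ/h
|Q| = 88.421 kW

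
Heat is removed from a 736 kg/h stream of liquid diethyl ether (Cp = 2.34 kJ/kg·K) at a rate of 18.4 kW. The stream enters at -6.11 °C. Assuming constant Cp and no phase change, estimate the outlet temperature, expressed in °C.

T_out = -44.6 °C

Q = 18.4 kW = 66240 kJ/h
ΔT = Q/(ṁ·Cp) = 66240/(736×2.34) = 38.462 K
T_out = -6.11 − 38.462 = -44.572 °C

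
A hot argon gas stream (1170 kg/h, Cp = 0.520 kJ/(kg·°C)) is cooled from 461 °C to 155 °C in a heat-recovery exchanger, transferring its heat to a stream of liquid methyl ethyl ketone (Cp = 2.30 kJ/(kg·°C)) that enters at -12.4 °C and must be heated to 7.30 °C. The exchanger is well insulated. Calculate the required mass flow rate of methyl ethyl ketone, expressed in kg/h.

ṁ_c = 4110 kg/h

Heat released by hot stream: Q = 1170 × 0.520 × (461 − 155) = 186170 kJ/h
Energy balance on cold side (adiabatic exchanger): Q = ṁ_c·Cp_c·(T_c,out − T_c,in)
ṁ_c = 186170 / [2.30 × (7.30 − -12.4)] = 4108.8 kg/h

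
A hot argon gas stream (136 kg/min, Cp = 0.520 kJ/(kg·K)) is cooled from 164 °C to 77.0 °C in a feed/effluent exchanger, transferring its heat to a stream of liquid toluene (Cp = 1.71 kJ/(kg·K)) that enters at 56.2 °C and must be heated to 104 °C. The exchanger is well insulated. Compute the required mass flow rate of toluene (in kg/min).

ṁ_c = 75.3 kg/min

Heat released by hot stream: Q = 136 × 0.520 × (164 − 77.0) = 6152.6 kJ/min
Energy balance on cold side (adiabatic exchanger): Q = ṁ_c·Cp_c·(T_c,out − T_c,in)
ṁ_c = 6152.6 / [1.71 × (104 − 56.2)] = 75.273 kg/min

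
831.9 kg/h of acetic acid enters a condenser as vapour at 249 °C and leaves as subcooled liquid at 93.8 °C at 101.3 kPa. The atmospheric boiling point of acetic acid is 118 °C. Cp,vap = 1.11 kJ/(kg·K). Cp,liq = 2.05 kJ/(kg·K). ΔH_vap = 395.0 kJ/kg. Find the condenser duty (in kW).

Q_c = 136 kW

vapour 249→118 °C: -145.41 kJ/kg
condensation at 118 °C: -395 kJ/kg
liquid 118→93.8 °C: -49.61 kJ/kg
Δh = -145.41 + -395 + -49.61 = -590.02 kJ/kg
Q = ṁ·Δh = 831.9 kg/h × -590.02 kJ/kg = -490840 kJ/h
|Q| = 136.34 kW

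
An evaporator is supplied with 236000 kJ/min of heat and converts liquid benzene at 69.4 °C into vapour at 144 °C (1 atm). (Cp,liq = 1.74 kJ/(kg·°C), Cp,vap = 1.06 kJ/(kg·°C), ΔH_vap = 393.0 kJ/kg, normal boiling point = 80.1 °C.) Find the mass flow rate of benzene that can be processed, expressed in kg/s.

Δh = 1.74×(80.1−69.4) + 393.0 + 1.06×(144−80.1) = 479.35 kJ/kg
Q = 236000 kJ/min = 3933.3 kJ/s = 3933.3 kJ/s
ṁ = Q/Δh = 3933.3 / 479.35 = 8.2055 kg/s

ṁ = 8.21 kg/s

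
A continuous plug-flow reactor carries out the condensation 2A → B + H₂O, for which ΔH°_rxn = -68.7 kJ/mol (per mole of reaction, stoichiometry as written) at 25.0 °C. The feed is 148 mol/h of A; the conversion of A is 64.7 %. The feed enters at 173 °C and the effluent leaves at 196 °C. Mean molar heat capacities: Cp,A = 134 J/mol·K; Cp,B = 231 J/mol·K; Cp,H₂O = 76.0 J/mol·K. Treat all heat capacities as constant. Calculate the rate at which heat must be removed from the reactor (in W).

Extent of reaction ξ = 0.647 × 148 / 2 = 47.878 mol/h
Reaction term: ξ·ΔH°_rxn = 47.878 × -68.7 = -3289.2 kJ/h
Sensible, feed 173→25 °C: -2935.1 kJ/h
Outlet flows (mol/h): A 52.244, B 47.878, H₂O 47.878
Sensible, products 25→196 °C: 3710.6 kJ/h
Q = ΔH = -2513.8 kJ/h = -0.69827 kW
Heat removed = 698.27 W

Q_out = 698 W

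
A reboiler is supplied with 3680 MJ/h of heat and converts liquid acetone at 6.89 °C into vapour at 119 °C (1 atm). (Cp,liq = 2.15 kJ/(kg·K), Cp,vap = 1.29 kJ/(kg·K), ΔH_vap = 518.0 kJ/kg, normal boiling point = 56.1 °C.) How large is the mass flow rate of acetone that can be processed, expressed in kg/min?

Δh = 2.15×(56.1−6.89) + 518.0 + 1.29×(119−56.1) = 704.94 kJ/kg
Q = 3680 MJ/h = 1022.2 kJ/s = 61333 kJ/min
ṁ = Q/Δh = 61333 / 704.94 = 87.005 kg/min

ṁ = 87.0 kg/min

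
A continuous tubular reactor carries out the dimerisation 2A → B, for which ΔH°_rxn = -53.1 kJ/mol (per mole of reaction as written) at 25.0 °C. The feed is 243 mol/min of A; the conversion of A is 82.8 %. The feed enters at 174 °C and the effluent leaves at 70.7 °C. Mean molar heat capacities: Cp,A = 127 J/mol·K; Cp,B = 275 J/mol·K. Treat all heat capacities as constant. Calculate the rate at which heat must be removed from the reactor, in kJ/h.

Q_out = 506000 kJ/h

Extent of reaction ξ = 0.828 × 243 / 2 = 100.6 mol/min
Reaction term: ξ·ΔH°_rxn = 100.6 × -53.1 = -5342 kJ/min
Sensible, feed 174→25 °C: -4598.3 kJ/min
Outlet flows (mol/min): A 41.796, B 100.6
Sensible, products 25→70.7 °C: 1506.9 kJ/min
Q = ΔH = -8433.4 kJ/min = -140.56 kW
Heat removed = 506000 kJ/h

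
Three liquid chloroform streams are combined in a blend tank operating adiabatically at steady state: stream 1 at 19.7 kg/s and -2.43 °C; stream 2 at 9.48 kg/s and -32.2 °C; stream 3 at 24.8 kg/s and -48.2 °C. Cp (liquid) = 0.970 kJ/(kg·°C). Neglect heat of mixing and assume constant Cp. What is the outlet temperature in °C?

T_out = -28.7 °C

Adiabatic, steady state ⇒ Σ ṁᵢCp,ᵢ(T_out − Tᵢ) = 0
Σ ṁᵢCp,ᵢTᵢ = 19.7×0.970×-2.43 + 9.48×0.970×-32.2 + 24.8×0.970×-48.2 = -1502
Σ ṁᵢCp,ᵢ = 19.7×0.970 + 9.48×0.970 + 24.8×0.970 = 52.361
T_out = -1502 / 52.361 = -28.686 °C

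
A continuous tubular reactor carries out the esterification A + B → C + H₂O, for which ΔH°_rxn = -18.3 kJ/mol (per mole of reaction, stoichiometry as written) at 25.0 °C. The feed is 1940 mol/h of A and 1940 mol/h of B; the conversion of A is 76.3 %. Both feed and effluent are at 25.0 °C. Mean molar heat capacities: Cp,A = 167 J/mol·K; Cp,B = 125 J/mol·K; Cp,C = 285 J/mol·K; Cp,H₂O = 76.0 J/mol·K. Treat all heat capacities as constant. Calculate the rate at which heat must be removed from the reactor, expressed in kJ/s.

Extent of reaction ξ = 0.763 × 1940 = 1480.2 mol/h
Reaction term: ξ·ΔH°_rxn = 1480.2 × -18.3 = -27088 kJ/h
Q = ΔH = -27088 kJ/h = -7.5245 kW
Heat removed = 7.5245 kJ/s

Q_out = 7.52 kJ/s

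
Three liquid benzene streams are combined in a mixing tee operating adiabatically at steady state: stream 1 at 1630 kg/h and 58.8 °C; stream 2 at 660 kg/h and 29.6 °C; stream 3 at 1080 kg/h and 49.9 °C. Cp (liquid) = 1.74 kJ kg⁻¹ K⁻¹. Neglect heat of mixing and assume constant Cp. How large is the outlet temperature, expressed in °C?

Energy balance with Q = 0: Σ ṁᵢCp,ᵢ(T_out − Tᵢ) = 0
Σ ṁᵢCp,ᵢTᵢ = 1630×1.74×58.8 + 660×1.74×29.6 + 1080×1.74×49.9 = 294530
Σ ṁᵢCp,ᵢ = 1630×1.74 + 660×1.74 + 1080×1.74 = 5863.8
T_out = 294530 / 5863.8 = 50.229 °C

T_out = 50.2 °C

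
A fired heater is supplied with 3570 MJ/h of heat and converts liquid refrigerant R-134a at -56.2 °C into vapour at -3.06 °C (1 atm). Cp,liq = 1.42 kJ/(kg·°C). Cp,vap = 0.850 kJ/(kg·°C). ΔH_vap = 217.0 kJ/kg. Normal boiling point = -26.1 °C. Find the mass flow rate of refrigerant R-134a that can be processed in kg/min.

ṁ = 213 kg/min

Δh = 1.42×(-26.1−-56.2) + 217.0 + 0.850×(-3.06−-26.1) = 279.33 kJ/kg
Q = 3570 MJ/h = 991.67 kJ/s = 59500 kJ/min
ṁ = Q/Δh = 59500 / 279.33 = 213.01 kg/min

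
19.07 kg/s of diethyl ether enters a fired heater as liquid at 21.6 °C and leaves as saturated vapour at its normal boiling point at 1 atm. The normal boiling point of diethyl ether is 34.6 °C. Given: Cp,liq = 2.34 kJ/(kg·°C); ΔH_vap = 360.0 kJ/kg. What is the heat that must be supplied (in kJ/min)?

liquid 21.6→34.6 °C: 30.42 kJ/kg
vaporisation at 34.6 °C: 360 kJ/kg
Δh = 30.42 + 360 = 390.42 kJ/kg
Q = ṁ·Δh = 19.07 kg/s × 390.42 kJ/kg = 7445.3 kJ/s
|Q| = 7445.3 kW = 446720 kJ/min

Q = 447000 kJ/min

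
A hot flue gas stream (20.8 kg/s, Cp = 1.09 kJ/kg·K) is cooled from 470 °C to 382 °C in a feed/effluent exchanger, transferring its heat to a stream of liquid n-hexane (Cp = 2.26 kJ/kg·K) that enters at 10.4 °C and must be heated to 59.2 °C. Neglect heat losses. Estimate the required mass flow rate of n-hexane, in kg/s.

ṁ_c = 18.1 kg/s

Heat released by hot stream: Q = 20.8 × 1.09 × (470 − 382) = 1995.1 kJ/s
Energy balance on cold side (adiabatic exchanger): Q = ṁ_c·Cp_c·(T_c,out − T_c,in)
ṁ_c = 1995.1 / [2.26 × (59.2 − 10.4)] = 18.09 kg/s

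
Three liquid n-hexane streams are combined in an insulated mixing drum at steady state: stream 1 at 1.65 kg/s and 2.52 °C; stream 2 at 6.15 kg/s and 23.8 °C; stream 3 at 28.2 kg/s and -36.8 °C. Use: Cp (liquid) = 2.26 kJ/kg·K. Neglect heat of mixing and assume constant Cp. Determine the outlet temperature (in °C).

T_out = -24.6 °C

Energy balance with Q = 0: Σ ṁᵢCp,ᵢ(T_out − Tᵢ) = 0
T_out = Σ ṁᵢCp,ᵢTᵢ / Σ ṁᵢCp,ᵢ
      = -2005.1 / 81.36 = -24.645 °C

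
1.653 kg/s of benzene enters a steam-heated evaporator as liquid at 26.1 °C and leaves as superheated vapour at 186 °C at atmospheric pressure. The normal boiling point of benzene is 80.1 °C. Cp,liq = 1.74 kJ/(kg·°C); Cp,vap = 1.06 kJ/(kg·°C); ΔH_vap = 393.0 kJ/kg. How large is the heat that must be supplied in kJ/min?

liquid 26.1→80.1 °C: 93.96 kJ/kg
vaporisation at 80.1 °C: 393 kJ/kg
vapour 80.1→186 °C: 112.25 kJ/kg
Δh = 93.96 + 393 + 112.25 = 599.21 kJ/kg
Q = ṁ·Δh = 1.653 kg/s × 599.21 kJ/kg = 990.5 kJ/s
|Q| = 990.5 kW = 59430 kJ/min

Q = 59400 kJ/min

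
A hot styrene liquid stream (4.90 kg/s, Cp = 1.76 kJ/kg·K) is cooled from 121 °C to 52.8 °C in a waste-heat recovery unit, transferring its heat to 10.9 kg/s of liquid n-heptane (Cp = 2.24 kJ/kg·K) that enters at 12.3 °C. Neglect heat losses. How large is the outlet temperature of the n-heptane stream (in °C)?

Heat released by hot stream: Q = 4.90 × 1.76 × (121 − 52.8) = 588.16 kJ/s
Energy balance on cold side (adiabatic exchanger): Q = ṁ_c·Cp_c·(T_c,out − T_c,in)
T_c,out = 12.3 + 588.16/(10.9 × 2.24) = 36.389 °C

T_c,out = 36.4 °C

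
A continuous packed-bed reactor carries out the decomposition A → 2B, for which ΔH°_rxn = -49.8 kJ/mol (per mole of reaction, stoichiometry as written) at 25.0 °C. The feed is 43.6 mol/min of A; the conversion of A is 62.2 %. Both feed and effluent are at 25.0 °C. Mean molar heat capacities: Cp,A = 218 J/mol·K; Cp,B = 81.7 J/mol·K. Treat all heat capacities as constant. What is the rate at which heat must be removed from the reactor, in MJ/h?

Extent of reaction ξ = 0.622 × 43.6 = 27.119 mol/min
Reaction term: ξ·ΔH°_rxn = 27.119 × -49.8 = -1350.5 kJ/min
Q = ΔH = -1350.5 kJ/min = -22.509 kW
Heat removed = 81.032 MJ/h

Q_out = 81.0 MJ/h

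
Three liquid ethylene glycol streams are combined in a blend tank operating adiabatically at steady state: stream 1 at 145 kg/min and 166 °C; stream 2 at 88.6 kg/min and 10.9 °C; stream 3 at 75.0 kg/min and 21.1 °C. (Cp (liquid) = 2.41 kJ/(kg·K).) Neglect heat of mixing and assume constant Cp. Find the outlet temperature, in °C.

T_out = 86.3 °C

No heat crosses the boundary, so H_out = H_in.
Σ ṁᵢCp,ᵢTᵢ = 145×2.41×166 + 88.6×2.41×10.9 + 75.0×2.41×21.1 = 64150
Σ ṁᵢCp,ᵢ = 145×2.41 + 88.6×2.41 + 75.0×2.41 = 743.73
T_out = 64150 / 743.73 = 86.255 °C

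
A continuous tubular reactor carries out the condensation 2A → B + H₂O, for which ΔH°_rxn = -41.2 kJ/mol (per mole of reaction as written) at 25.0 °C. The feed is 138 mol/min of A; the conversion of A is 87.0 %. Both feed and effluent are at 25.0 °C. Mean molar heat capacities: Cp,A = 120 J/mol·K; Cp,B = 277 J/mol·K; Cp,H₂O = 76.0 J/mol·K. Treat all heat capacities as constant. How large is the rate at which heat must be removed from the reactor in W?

Extent of reaction ξ = 0.870 × 138 / 2 = 60.03 mol/min
Reaction term: ξ·ΔH°_rxn = 60.03 × -41.2 = -2473.2 kJ/min
Q = ΔH = -2473.2 kJ/min = -41.221 kW
Heat removed = 41221 W

Q_out = 41200 W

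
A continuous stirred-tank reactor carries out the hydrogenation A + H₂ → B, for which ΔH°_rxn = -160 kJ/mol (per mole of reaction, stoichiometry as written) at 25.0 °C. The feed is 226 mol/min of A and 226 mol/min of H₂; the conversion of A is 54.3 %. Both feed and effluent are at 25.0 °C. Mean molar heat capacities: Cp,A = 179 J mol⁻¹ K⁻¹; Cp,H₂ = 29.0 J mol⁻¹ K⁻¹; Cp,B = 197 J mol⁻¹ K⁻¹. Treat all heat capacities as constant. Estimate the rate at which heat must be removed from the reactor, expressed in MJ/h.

Q_out = 1180 MJ/h

Extent of reaction ξ = 0.543 × 226 = 122.72 mol/min
Reaction term: ξ·ΔH°_rxn = 122.72 × -160 = -19635 kJ/min
Q = ΔH = -19635 kJ/min = -327.25 kW
Heat removed = 1178.1 MJ/h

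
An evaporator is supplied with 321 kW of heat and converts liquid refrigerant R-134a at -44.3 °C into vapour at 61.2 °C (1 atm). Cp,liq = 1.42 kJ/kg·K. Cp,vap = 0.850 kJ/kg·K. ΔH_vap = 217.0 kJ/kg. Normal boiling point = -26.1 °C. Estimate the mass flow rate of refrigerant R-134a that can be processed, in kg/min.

Δh = 1.42×(-26.1−-44.3) + 217.0 + 0.850×(61.2−-26.1) = 317.05 kJ/kg
Q = 321 kW = 321 kJ/s = 19260 kJ/min
ṁ = Q/Δh = 19260 / 317.05 = 60.748 kg/min

ṁ = 60.7 kg/min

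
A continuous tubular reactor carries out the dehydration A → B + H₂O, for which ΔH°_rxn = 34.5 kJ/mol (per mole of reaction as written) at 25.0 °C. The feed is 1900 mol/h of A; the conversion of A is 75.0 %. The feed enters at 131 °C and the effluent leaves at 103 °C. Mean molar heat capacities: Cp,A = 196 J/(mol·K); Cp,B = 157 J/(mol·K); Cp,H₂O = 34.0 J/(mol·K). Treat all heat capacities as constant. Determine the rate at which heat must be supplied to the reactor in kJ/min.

Extent of reaction ξ = 0.750 × 1900 = 1425 mol/h
Reaction term: ξ·ΔH°_rxn = 1425 × 34.5 = 49162 kJ/h
Sensible, feed 131→25 °C: -39474 kJ/h
Outlet flows (mol/h): A 475, B 1425, H₂O 1425
Sensible, products 25→103 °C: 28491 kJ/h
Q = ΔH = 38180 kJ/h = 10.605 kW
Heat supplied = 636.33 kJ/min

Q_in = 636 kJ/min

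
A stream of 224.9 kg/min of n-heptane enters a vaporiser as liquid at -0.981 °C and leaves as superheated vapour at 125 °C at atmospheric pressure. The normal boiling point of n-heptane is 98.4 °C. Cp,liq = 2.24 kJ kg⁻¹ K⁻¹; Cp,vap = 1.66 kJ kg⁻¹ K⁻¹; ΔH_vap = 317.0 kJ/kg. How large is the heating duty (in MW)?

liquid -0.981→98.4 °C: 222.61 kJ/kg
vaporisation at 98.4 °C: 317 kJ/kg
vapour 98.4→125 °C: 44.156 kJ/kg
Δh = 222.61 + 317 + 44.156 = 583.77 kJ/kg
Q = ṁ·Δh = 224.9 kg/min × 583.77 kJ/kg = 131290 kJ/min
|Q| = 2188.2 kW = 2.1882 MW

Q = 2.19 MW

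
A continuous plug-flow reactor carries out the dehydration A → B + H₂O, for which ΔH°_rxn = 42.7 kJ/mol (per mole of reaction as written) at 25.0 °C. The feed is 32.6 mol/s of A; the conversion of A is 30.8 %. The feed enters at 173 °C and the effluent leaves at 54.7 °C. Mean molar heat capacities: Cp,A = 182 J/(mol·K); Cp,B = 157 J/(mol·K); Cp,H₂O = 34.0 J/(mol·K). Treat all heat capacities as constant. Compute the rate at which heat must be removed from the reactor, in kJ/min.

Extent of reaction ξ = 0.308 × 32.6 = 10.041 mol/s
Reaction term: ξ·ΔH°_rxn = 10.041 × 42.7 = 428.74 kJ/s
Sensible, feed 173→25 °C: -878.11 kJ/s
Outlet flows (mol/s): A 22.559, B 10.041, H₂O 10.041
Sensible, products 25→54.7 °C: 178.9 kJ/s
Q = ΔH = -270.47 kJ/s = -270.47 kW
Heat removed = 16228 kJ/min

Q_out = 16200 kJ/min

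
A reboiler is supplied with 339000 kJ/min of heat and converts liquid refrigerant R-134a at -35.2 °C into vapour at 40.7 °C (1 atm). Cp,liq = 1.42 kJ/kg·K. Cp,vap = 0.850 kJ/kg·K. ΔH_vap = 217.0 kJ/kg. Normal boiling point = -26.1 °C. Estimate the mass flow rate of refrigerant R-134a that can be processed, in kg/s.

ṁ = 19.7 kg/s

Δh = 1.42×(-26.1−-35.2) + 217.0 + 0.850×(40.7−-26.1) = 286.7 kJ/kg
Q = 339000 kJ/min = 5650 kJ/s = 5650 kJ/s
ṁ = Q/Δh = 5650 / 286.7 = 19.707 kg/s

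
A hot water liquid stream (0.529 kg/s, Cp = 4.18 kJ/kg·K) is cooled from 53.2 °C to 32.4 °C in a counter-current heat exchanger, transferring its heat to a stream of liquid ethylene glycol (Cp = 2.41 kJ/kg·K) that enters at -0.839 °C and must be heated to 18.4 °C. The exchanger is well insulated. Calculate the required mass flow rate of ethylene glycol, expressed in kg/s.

Heat released by hot stream: Q = 0.529 × 4.18 × (53.2 − 32.4) = 45.993 kJ/s
Energy balance on cold side (adiabatic exchanger): Q = ṁ_c·Cp_c·(T_c,out − T_c,in)
ṁ_c = 45.993 / [2.41 × (18.4 − -0.839)] = 0.99196 kg/s

ṁ_c = 0.992 kg/s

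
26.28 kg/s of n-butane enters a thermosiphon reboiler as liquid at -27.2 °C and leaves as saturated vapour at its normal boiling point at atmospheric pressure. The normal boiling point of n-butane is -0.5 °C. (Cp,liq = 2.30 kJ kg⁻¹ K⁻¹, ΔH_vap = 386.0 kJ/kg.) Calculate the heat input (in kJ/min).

Q = 705000 kJ/min

liquid -27.2→-0.5 °C: 61.41 kJ/kg
vaporisation at -0.5 °C: 386 kJ/kg
Δh = 61.41 + 386 = 447.41 kJ/kg
Q = ṁ·Δh = 26.28 kg/s × 447.41 kJ/kg = 11758 kJ/s
|Q| = 11758 kW = 705480 kJ/min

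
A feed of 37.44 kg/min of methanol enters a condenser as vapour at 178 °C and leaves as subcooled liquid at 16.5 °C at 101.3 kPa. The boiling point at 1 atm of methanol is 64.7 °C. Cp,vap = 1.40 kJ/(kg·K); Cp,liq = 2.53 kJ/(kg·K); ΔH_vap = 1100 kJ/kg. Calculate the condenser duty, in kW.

Q_c = 861 kW

vapour 178→64.7 °C: -158.62 kJ/kg
condensation at 64.7 °C: -1100 kJ/kg
liquid 64.7→16.5 °C: -121.95 kJ/kg
Δh = -158.62 + -1100 + -121.95 = -1380.6 kJ/kg
Q = ṁ·Δh = 37.44 kg/min × -1380.6 kJ/kg = -51688 kJ/min
|Q| = 861.47 kW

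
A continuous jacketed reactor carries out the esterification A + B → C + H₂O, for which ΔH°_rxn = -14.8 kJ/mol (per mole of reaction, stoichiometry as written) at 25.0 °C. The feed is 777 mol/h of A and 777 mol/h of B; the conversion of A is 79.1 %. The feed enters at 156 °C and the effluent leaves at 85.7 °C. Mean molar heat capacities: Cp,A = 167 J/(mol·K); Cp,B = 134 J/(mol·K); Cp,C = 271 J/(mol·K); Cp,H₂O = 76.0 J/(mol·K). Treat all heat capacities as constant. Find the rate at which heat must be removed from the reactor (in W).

Extent of reaction ξ = 0.791 × 777 = 614.61 mol/h
Reaction term: ξ·ΔH°_rxn = 614.61 × -14.8 = -9096.2 kJ/h
Sensible, feed 156→25 °C: -30638 kJ/h
Outlet flows (mol/h): A 162.39, B 162.39, C 614.61, H₂O 614.61
Sensible, products 25→85.7 °C: 15912 kJ/h
Q = ΔH = -23822 kJ/h = -6.6171 kW
Heat removed = 6617.1 W

Q_out = 6620 W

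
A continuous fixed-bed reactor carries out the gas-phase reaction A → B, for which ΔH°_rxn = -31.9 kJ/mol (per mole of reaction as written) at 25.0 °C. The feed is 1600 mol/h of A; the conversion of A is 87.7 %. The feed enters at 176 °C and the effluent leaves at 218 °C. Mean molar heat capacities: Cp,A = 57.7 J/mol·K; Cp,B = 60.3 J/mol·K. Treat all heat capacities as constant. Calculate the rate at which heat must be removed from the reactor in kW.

Q_out = 11.2 kW

Extent of reaction ξ = 0.877 × 1600 = 1403.2 mol/h
Reaction term: ξ·ΔH°_rxn = 1403.2 × -31.9 = -44762 kJ/h
Sensible, feed 176→25 °C: -13940 kJ/h
Outlet flows (mol/h): A 196.8, B 1403.2
Sensible, products 25→218 °C: 18522 kJ/h
Q = ΔH = -40181 kJ/h = -11.161 kW
Heat removed = 11.161 kW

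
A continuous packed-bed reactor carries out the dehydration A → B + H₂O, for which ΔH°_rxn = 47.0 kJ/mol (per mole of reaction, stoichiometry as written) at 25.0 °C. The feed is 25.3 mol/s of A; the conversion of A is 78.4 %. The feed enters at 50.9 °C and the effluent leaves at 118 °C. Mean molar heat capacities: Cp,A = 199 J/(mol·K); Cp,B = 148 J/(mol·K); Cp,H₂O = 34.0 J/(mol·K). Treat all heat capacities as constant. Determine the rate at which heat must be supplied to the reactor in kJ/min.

Extent of reaction ξ = 0.784 × 25.3 = 19.835 mol/s
Reaction term: ξ·ΔH°_rxn = 19.835 × 47.0 = 932.25 kJ/s
Sensible, feed 50.9→25 °C: -130.4 kJ/s
Outlet flows (mol/s): A 5.4648, B 19.835, H₂O 19.835
Sensible, products 25→118 °C: 436.87 kJ/s
Q = ΔH = 1238.7 kJ/s = 1238.7 kW
Heat supplied = 74323 kJ/min

Q_in = 74300 kJ/min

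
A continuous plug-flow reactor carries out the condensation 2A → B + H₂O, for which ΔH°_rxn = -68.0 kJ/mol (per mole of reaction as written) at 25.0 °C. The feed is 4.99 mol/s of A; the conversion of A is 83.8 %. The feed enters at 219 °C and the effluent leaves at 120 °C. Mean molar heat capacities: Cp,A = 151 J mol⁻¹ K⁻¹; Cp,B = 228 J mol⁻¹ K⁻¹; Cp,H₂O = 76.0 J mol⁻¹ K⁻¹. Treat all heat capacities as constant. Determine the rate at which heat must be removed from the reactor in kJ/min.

Q_out = 13000 kJ/min

Extent of reaction ξ = 0.838 × 4.99 / 2 = 2.0908 mol/s
Reaction term: ξ·ΔH°_rxn = 2.0908 × -68.0 = -142.18 kJ/s
Sensible, feed 219→25 °C: -146.18 kJ/s
Outlet flows (mol/s): A 0.80838, B 2.0908, H₂O 2.0908
Sensible, products 25→120 °C: 71.979 kJ/s
Q = ΔH = -216.37 kJ/s = -216.37 kW
Heat removed = 12982 kJ/min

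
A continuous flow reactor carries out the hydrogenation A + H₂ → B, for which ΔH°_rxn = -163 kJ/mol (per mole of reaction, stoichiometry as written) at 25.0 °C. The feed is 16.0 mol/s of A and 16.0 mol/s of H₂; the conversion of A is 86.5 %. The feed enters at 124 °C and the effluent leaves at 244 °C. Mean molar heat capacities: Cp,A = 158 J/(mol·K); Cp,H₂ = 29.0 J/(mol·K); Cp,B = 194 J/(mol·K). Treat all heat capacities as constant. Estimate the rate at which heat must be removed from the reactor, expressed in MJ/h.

Q_out = 6750 MJ/h

Extent of reaction ξ = 0.865 × 16.0 = 13.84 mol/s
Reaction term: ξ·ΔH°_rxn = 13.84 × -163 = -2255.9 kJ/s
Sensible, feed 124→25 °C: -296.21 kJ/s
Outlet flows (mol/s): A 2.16, H₂ 2.16, B 13.84
Sensible, products 25→244 °C: 676.46 kJ/s
Q = ΔH = -1875.7 kJ/s = -1875.7 kW
Heat removed = 6752.4 MJ/h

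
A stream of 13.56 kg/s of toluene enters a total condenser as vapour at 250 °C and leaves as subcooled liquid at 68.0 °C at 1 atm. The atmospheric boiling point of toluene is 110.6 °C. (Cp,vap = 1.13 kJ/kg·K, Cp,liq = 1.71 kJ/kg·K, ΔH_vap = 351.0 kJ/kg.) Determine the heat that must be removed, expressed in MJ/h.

vapour 250→110.6 °C: -157.52 kJ/kg
condensation at 110.6 °C: -351 kJ/kg
liquid 110.6→68.0 °C: -72.846 kJ/kg
Δh = -157.52 + -351 + -72.846 = -581.37 kJ/kg
Q = ṁ·Δh = 13.56 kg/s × -581.37 kJ/kg = -7883.4 kJ/s
|Q| = 7883.4 kW = 28380 MJ/h

Q_c = 28400 MJ/h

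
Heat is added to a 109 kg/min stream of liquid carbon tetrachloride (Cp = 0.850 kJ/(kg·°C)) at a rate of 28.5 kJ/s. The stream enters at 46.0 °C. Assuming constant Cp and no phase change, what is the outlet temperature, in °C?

T_out = 64.5 °C

Q = 28.5 kJ/s = 1710 kJ/min
ΔT = Q/(ṁ·Cp) = 1710/(109×0.850) = 18.457 K
T_out = 46.0 + 18.457 = 64.457 °C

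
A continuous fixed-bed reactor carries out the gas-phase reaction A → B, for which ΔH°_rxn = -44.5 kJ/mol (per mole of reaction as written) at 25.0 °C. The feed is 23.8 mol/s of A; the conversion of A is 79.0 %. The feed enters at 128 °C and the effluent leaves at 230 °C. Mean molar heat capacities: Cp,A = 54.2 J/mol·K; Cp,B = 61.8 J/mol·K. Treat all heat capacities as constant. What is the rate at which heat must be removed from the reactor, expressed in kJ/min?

Extent of reaction ξ = 0.790 × 23.8 = 18.802 mol/s
Reaction term: ξ·ΔH°_rxn = 18.802 × -44.5 = -836.69 kJ/s
Sensible, feed 128→25 °C: -132.87 kJ/s
Outlet flows (mol/s): A 4.998, B 18.802
Sensible, products 25→230 °C: 293.74 kJ/s
Q = ΔH = -675.82 kJ/s = -675.82 kW
Heat removed = 40549 kJ/min

Q_out = 40500 kJ/min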